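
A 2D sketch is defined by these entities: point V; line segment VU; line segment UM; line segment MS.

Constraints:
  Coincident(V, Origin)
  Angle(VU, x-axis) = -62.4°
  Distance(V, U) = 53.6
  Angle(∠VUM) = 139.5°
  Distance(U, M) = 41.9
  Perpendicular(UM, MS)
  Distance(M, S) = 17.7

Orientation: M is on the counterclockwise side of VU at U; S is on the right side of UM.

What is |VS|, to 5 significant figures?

97.927

V is at the origin; VU runs at -62.4° with length 53.6, so U = 53.6·(cos -62.4°, sin -62.4°) = (24.833, -47.501). ∠VUM = 139.5°, so UM runs at -62.4° + (180° − 139.5°) = -21.900° from the x-axis; with |UM| = 41.9, M = U + 41.9·(cos -21.900°, sin -21.900°) = (63.709, -63.129). UM ⟂ MS; with |MS| = 17.7 on the right of UM, S = M + 17.7·(-0.37299, -0.92784) = (57.107, -79.551). Then |VS| = |S − V| = 97.927.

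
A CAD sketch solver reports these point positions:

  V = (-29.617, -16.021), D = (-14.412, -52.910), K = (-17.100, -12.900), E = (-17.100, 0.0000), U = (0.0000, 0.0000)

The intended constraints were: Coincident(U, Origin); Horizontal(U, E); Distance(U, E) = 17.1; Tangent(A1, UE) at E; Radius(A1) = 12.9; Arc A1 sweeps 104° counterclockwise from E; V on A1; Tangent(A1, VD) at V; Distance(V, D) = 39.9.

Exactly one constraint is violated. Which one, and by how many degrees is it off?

Tangent(A1, VD) at V — off by 8.40°.

U = (0.00, 0.00) ✓; U.y = 0.00, E.y = 0.00 ✓; |UE| = 17.10 ✓; ∠(KE, EU) = 90.00° ✓; |KE| = 12.90 ✓; bearing(K→V) − bearing(K→E) = 104.0° ✓; |KV| = 12.90 ✓; ∠(KV, VD) = 81.60° ✗; |VD| = 39.90 ✓.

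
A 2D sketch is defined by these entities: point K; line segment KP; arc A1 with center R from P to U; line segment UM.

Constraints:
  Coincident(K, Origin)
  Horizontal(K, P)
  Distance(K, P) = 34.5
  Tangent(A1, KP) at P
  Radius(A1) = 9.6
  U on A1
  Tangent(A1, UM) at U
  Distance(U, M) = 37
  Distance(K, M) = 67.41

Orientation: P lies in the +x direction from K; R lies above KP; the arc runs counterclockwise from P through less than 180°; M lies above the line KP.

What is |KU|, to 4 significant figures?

44.60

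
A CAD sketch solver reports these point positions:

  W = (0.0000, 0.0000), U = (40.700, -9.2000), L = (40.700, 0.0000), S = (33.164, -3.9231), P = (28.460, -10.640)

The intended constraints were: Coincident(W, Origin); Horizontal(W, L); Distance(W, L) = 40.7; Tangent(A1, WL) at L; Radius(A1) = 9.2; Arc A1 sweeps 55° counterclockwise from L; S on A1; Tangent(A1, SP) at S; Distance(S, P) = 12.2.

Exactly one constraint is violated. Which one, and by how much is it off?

Distance(S, P) = 12.2 — off by 4.00.

W = (0.00, 0.00) ✓; W.y = 0.00, L.y = 0.00 ✓; |WL| = 40.70 ✓; ∠(UL, LW) = 90.00° ✓; |UL| = 9.200 ✓; bearing(U→S) − bearing(U→L) = 55.00° ✓; |US| = 9.200 ✓; ∠(US, SP) = 90.00° ✓; |SP| = 8.200 ✗.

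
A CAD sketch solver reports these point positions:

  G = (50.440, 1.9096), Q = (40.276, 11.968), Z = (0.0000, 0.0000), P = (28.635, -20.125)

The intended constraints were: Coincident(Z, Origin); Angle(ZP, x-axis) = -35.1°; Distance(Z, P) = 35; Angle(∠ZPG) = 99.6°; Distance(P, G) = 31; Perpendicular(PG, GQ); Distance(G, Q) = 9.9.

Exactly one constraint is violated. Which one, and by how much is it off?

Distance(G, Q) = 9.9 — off by 4.40.

Z = (0.00, 0.00) ✓; ZP at -35.10° ✓; |ZP| = 35.00 ✓; ∠ZPG = 99.60° ✓; |PG| = 31.00 ✓; ∠(PG, GQ) = 90.00° ✓; |GQ| = 14.30 ✗.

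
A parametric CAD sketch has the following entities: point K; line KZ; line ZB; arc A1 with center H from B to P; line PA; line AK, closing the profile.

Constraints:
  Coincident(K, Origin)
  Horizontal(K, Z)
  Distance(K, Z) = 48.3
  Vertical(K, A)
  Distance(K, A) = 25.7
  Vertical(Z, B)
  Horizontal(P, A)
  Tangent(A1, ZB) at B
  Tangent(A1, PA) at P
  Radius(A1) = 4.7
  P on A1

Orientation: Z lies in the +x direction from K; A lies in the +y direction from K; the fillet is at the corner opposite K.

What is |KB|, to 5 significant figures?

52.668

The virtual corner opposite K is at (48.300, 25.700). The tangent condition forces HB to be normal to ZB and A1 meets PA tangentially, so HP is at right angles to PA, with radius 4.7, so the center H sits 4.7 in from both sides at H = (43.600, 21.000). That places the tangent points at B = (48.300, 21.000) on ZB and P = (43.600, 25.700) on PA. Then |KB| = |B − K| = 52.668.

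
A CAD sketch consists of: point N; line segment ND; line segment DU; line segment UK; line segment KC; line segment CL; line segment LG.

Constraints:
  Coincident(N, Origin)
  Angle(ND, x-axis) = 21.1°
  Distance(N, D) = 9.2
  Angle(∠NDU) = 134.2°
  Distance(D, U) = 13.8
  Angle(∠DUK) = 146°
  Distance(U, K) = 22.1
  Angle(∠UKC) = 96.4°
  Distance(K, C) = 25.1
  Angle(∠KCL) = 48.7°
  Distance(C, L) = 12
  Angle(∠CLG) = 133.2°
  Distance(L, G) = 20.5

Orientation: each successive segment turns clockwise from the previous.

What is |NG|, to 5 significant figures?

31.521

∠KCL = 48.7° gives CL at 86.400° from the x-axis; with |CL| = 12.0, L = (13.496, -24.711). ∠CLG = 133.2° gives LG at 39.600° from the x-axis; with |LG| = 20.5, G = (29.291, -11.644). Then |NG| = |G − N| = 31.521.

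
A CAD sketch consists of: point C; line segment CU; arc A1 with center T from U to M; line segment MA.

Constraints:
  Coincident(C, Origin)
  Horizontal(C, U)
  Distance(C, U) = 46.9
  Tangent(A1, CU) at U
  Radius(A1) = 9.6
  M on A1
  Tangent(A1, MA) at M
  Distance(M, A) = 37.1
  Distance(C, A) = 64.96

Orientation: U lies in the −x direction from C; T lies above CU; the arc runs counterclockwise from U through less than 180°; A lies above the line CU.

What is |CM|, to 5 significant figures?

39.114

C is at the origin; C and U share the same y with |CU| = 46.9 and U on the −x side, so U = (-46.900, 0.0000). Tangency of A1 to CU means the radius TU is perpendicular to CU, so T = U + (0, 9.6) = (-46.900, 9.6000). Since TM ⟂ MA (tangency), |TA| = √(9.6² + 37.1²) = 38.322 regardless of where M sits on A1. So A lies on both circle(C, 64.96) and circle(T, 38.322); the above-CU intersection is A = (-43.977, 47.810). M is the foot of the tangent from A: M = (-37.450, 11.289).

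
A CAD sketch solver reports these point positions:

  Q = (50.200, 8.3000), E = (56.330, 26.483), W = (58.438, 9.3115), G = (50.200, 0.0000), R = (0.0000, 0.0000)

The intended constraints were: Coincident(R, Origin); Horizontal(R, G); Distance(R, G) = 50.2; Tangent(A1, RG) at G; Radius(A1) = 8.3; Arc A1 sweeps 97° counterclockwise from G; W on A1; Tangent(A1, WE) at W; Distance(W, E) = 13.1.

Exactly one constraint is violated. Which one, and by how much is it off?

Distance(W, E) = 13.1 — off by 4.20.

R = (0.00, 0.00) ✓; R.y = 0.00, G.y = 0.00 ✓; |RG| = 50.20 ✓; ∠(QG, GR) = 90.00° ✓; |QG| = 8.300 ✓; bearing(Q→W) − bearing(Q→G) = 97.00° ✓; |QW| = 8.300 ✓; ∠(QW, WE) = 90.00° ✓; |WE| = 17.30 ✗.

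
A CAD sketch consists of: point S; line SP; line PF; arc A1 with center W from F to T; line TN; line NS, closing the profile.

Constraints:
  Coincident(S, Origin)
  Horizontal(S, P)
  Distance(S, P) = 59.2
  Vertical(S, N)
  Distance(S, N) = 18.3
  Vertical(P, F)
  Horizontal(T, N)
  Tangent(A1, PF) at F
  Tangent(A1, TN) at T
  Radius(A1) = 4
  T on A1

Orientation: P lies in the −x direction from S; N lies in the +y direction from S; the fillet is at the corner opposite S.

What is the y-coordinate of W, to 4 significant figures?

14.30

SN is vertical with |SN| = 18.3 and N on the +y side, so N = (0.000, 18.30). The virtual corner opposite S is at (-59.20, 18.30). The tangent condition forces WF to be normal to PF and tangency of A1 to TN means the radius WT is perpendicular to TN, with radius 4.0, so the center W sits 4.0 in from both sides at W = (-55.20, 14.30). So W.y = 14.30.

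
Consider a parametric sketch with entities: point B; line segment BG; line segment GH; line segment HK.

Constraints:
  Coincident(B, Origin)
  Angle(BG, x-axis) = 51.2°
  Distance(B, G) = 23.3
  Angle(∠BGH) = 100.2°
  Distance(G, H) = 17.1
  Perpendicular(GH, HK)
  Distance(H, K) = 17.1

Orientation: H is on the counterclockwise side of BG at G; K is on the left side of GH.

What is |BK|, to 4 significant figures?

22.01

B is at the origin; BG runs at 51.2° with length 23.3, so G = 23.3·(cos 51.2°, sin 51.2°) = (14.60, 18.16). ∠BGH = 100.2°, so GH runs at 51.2° + (180° − 100.2°) = 131.0° from the x-axis; with |GH| = 17.1, H = G + 17.1·(cos 131.0°, sin 131.0°) = (3.381, 31.06). GH is perpendicular to HK; with |HK| = 17.1 on the left of GH, K = H + 17.1·(-0.7547, -0.6561) = (-9.524, 19.85). Then |BK| = |K − B| = 22.01.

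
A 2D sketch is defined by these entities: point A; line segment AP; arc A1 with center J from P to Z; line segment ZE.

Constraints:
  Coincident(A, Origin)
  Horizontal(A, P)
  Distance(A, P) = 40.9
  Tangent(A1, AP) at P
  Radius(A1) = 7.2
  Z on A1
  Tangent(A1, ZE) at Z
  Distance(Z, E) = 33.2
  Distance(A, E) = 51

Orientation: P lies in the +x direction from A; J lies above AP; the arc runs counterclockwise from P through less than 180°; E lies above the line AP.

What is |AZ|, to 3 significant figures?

48.4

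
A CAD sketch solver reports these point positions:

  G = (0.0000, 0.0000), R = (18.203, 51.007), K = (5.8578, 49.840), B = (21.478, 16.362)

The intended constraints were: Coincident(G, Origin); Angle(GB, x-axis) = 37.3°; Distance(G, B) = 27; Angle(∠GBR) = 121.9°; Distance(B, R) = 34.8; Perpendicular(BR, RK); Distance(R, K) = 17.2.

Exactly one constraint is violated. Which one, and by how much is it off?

Distance(R, K) = 17.2 — off by 4.80.

G = (0.00, 0.00) ✓; GB at 37.30° ✓; |GB| = 27.00 ✓; ∠GBR = 121.9° ✓; |BR| = 34.80 ✓; ∠(BR, RK) = 90.00° ✓; |RK| = 12.40 ✗.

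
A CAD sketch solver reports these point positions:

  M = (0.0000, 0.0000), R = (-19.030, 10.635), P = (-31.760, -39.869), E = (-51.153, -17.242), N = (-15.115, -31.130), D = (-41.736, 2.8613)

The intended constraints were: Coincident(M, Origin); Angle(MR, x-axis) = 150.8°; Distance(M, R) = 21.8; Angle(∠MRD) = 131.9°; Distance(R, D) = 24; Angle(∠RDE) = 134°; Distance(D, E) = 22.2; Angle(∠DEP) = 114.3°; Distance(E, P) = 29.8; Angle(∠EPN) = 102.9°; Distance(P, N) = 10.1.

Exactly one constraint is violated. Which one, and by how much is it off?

Distance(P, N) = 10.1 — off by 8.70.

M = (0.00, 0.00) ✓; MR at 150.8° ✓; |MR| = 21.80 ✓; ∠MRD = 131.9° ✓; |RD| = 24.00 ✓; ∠RDE = 134.0° ✓; |DE| = 22.20 ✓; ∠DEP = 114.3° ✓; |EP| = 29.80 ✓; ∠EPN = 102.9° ✓; |PN| = 18.80 ✗.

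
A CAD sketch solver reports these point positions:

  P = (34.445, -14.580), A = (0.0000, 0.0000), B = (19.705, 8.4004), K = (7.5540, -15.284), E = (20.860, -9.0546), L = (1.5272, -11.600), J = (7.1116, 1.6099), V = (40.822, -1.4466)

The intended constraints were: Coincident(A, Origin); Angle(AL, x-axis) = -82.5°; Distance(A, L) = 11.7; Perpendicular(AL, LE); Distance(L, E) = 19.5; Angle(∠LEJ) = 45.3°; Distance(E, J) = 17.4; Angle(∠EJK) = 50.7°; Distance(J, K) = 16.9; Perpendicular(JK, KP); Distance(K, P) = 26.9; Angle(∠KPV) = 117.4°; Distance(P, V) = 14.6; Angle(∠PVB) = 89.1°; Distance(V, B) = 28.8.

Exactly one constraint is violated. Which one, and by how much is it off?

Distance(V, B) = 28.8 — off by 5.50.

A = (0.00, 0.00) ✓; AL at -82.50° ✓; |AL| = 11.70 ✓; ∠(AL, LE) = 90.00° ✓; |LE| = 19.50 ✓; ∠LEJ = 45.30° ✓; |EJ| = 17.40 ✓; ∠EJK = 50.70° ✓; |JK| = 16.90 ✓; ∠(JK, KP) = 90.00° ✓; |KP| = 26.90 ✓; ∠KPV = 117.4° ✓; |PV| = 14.60 ✓; ∠PVB = 89.10° ✓; |VB| = 23.30 ✗.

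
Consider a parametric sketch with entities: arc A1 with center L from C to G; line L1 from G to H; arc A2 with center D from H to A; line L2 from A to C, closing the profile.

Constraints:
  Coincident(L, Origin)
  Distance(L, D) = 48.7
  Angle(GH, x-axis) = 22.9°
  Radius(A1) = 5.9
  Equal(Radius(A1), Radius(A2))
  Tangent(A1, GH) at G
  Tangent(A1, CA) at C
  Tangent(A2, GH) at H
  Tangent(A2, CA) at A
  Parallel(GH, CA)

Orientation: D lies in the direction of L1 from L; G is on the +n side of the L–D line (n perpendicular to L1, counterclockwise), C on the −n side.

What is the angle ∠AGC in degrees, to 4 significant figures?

76.38°

Tangency of A1 to both parallel lines with radius 5.9 puts G and C at L ± 5.9·n: G = (-2.296, 5.435), C = (2.296, -5.435). Equal radii place H and A the same way about D: H = D + 5.9·n = (42.57, 24.39), A = D − 5.9·n = (47.16, 13.52). Then cos ∠AGC = GA·GC / (|GA||GC|), giving 76.38°.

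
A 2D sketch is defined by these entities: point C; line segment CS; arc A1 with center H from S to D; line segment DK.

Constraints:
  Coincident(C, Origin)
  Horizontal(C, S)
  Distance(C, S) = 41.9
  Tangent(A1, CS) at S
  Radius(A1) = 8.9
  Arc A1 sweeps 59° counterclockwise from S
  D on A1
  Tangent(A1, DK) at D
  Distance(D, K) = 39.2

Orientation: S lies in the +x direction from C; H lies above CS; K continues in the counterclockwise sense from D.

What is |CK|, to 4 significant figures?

79.36

C is at the origin; CS is horizontal with |CS| = 41.9 and S on the +x side, so S = (41.90, 0.000). Tangency of A1 to CS means the radius HS is perpendicular to CS, so H = S + (0, 8.9) = (41.90, 8.900). On A1, S sits at bearing -90° from H; a 59° counterclockwise sweep puts D at bearing -31°, so D = H + 8.9·(cos -31°, sin -31°) = (49.53, 4.316). Tangency of A1 to DK means the radius HD is perpendicular to DK, so DK runs along (−sin -31°, cos -31°); with |DK| = 39.2, K = (69.72, 37.92). Then |CK| = |K − C| = 79.36.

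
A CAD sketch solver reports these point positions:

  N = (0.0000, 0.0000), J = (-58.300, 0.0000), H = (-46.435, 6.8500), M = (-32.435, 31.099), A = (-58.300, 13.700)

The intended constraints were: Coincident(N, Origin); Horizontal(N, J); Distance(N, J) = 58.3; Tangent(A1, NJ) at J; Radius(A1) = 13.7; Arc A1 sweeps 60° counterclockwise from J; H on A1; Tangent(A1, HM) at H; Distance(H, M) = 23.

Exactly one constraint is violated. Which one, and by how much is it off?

Distance(H, M) = 23 — off by 5.00.

N = (0.00, 0.00) ✓; N.y = 0.00, J.y = 0.00 ✓; |NJ| = 58.30 ✓; ∠(AJ, JN) = 90.00° ✓; |AJ| = 13.70 ✓; bearing(A→H) − bearing(A→J) = 60.00° ✓; |AH| = 13.70 ✓; ∠(AH, HM) = 90.00° ✓; |HM| = 28.00 ✗.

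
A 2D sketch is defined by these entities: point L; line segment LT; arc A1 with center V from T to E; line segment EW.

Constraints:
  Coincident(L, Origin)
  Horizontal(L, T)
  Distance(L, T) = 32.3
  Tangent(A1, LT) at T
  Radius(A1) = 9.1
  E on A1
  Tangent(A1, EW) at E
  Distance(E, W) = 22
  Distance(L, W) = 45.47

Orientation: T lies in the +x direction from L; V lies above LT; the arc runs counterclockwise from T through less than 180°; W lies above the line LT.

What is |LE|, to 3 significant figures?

42.6

Checks: |VE| = 9.100 ✓; ∠(VE, EW) = 90.00° ✓; |EW| = 22.00 ✓; |LW| = 45.47 ✓.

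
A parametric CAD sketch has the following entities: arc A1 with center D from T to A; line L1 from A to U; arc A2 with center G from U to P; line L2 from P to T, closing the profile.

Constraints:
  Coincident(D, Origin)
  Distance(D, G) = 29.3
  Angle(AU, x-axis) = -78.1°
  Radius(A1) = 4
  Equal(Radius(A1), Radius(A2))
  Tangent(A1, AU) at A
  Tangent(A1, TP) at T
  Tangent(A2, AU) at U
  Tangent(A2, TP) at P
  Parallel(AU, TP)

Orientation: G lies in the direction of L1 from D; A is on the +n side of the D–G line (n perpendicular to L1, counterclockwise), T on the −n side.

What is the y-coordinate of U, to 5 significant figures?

-27.845

The slot axis is L1's direction at -78.1°, so u = (cos -78.1°, sin -78.1°) = (0.20620, -0.97851) and n = (−sin -78.1°, cos -78.1°) = (0.97851, 0.20620). D is at the origin and G lies 29.3 along u from D, so G = 29.3·u = (6.0418, -28.670). Tangency of A1 to both parallel lines with radius 4.0 puts A and T at D ± 4.0·n: A = (3.9140, 0.82482), T = (-3.9140, -0.82482). Equal radii place U and P the same way about G: U = G + 4.0·n = (9.9558, -27.845), P = G − 4.0·n = (2.1277, -29.495). So U.y = -27.845.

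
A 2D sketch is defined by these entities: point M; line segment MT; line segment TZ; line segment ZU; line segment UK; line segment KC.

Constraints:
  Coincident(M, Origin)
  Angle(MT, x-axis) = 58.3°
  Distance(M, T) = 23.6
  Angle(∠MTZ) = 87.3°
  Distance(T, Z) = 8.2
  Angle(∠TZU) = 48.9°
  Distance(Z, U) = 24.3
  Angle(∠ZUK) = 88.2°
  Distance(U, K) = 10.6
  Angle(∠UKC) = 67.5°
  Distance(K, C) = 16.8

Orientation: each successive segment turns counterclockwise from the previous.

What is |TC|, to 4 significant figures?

4.111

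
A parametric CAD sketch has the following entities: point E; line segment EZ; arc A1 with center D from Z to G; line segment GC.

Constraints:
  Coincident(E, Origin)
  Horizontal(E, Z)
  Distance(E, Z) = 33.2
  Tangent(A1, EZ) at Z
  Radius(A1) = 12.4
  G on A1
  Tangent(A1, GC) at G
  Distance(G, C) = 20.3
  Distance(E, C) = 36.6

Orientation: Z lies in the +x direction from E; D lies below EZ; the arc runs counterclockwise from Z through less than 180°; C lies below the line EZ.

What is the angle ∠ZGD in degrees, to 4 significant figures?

47.84°

Checks: E = (0.00, 0.00) ✓; |DG| = 12.40 ✓; ∠(DG, GC) = 90.00° ✓; |GC| = 20.30 ✓; |EC| = 36.60 ✓.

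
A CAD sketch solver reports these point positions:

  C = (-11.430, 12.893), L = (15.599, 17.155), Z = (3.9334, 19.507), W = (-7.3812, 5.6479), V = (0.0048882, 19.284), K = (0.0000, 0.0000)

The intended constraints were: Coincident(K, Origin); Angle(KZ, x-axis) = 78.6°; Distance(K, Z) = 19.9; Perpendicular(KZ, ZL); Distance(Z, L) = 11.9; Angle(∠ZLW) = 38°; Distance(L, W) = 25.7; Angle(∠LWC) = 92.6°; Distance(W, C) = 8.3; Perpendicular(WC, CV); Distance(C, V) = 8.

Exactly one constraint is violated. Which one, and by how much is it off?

Distance(C, V) = 8 — off by 5.10.

K = (0.00, 0.00) ✓; KZ at 78.60° ✓; |KZ| = 19.90 ✓; ∠(KZ, ZL) = 90.00° ✓; |ZL| = 11.90 ✓; ∠ZLW = 38.00° ✓; |LW| = 25.70 ✓; ∠LWC = 92.60° ✓; |WC| = 8.300 ✓; ∠(WC, CV) = 90.00° ✓; |CV| = 13.10 ✗.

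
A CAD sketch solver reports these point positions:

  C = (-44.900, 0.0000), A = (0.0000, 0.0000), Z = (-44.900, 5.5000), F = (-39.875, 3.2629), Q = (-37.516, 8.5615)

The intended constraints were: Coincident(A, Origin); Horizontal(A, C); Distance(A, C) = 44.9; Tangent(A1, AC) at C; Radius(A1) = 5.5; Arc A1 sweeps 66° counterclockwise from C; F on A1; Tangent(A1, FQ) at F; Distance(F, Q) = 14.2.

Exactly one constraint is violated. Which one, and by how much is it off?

Distance(F, Q) = 14.2 — off by 8.40.

A = (0.00, 0.00) ✓; A.y = 0.00, C.y = 0.00 ✓; |AC| = 44.90 ✓; ∠(ZC, CA) = 90.00° ✓; |ZC| = 5.500 ✓; bearing(Z→F) − bearing(Z→C) = 66.00° ✓; |ZF| = 5.500 ✓; ∠(ZF, FQ) = 90.00° ✓; |FQ| = 5.800 ✗.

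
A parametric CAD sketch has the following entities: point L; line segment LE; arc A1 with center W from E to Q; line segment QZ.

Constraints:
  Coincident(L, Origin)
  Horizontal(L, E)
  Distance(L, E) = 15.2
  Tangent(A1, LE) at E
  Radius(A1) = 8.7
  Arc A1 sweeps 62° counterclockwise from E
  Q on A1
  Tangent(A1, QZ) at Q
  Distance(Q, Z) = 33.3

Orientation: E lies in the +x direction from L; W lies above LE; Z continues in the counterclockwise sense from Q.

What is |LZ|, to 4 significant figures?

51.39

L is at the origin; L and E share the same y with |LE| = 15.2 and E on the +x side, so E = (15.20, 0.000). Since A1 is tangent to LE there, WE ⟂ LE, so W = E + (0, 8.7) = (15.20, 8.700). On A1, E sits at bearing -90° from W; a 62° counterclockwise sweep puts Q at bearing -28°, so Q = W + 8.7·(cos -28°, sin -28°) = (22.88, 4.616). The tangent condition forces WQ to be normal to QZ, so QZ runs along (−sin -28°, cos -28°); with |QZ| = 33.3, Z = (38.52, 34.02). Then |LZ| = |Z − L| = 51.39.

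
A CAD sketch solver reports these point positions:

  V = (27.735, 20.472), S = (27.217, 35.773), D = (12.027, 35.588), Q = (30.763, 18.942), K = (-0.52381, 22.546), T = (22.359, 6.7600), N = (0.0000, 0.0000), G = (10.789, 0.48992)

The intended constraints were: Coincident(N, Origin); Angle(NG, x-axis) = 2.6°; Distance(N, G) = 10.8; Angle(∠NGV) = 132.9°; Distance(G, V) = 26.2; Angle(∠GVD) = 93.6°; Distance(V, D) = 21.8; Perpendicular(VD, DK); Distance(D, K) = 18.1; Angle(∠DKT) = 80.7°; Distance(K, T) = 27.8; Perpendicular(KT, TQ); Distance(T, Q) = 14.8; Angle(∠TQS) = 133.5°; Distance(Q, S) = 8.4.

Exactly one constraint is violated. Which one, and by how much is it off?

Distance(Q, S) = 8.4 — off by 8.80.

N = (0.00, 0.00) ✓; NG at 2.600° ✓; |NG| = 10.80 ✓; ∠NGV = 132.9° ✓; |GV| = 26.20 ✓; ∠GVD = 93.60° ✓; |VD| = 21.80 ✓; ∠(VD, DK) = 90.00° ✓; |DK| = 18.10 ✓; ∠DKT = 80.70° ✓; |KT| = 27.80 ✓; ∠(KT, TQ) = 90.00° ✓; |TQ| = 14.80 ✓; ∠TQS = 133.5° ✓; |QS| = 17.20 ✗.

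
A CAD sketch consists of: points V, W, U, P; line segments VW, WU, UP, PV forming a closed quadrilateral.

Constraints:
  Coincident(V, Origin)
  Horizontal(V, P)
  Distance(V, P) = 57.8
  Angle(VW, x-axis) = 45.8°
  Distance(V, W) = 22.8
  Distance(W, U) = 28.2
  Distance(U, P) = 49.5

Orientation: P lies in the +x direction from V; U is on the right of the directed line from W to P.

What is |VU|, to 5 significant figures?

14.682

Checks: |WU| = 28.20 ✓; |UP| = 49.50 ✓.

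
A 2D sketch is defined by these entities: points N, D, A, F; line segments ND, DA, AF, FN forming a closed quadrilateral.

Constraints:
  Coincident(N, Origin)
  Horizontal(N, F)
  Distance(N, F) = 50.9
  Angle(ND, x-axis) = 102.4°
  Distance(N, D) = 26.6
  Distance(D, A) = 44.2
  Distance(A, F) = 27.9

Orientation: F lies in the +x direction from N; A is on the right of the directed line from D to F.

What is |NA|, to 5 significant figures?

24.829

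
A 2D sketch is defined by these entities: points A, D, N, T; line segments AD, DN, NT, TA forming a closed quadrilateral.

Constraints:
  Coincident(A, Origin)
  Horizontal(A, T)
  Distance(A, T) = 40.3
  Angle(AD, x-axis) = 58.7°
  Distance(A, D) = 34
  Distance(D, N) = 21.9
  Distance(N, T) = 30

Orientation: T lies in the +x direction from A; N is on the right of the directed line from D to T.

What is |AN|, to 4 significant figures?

13.97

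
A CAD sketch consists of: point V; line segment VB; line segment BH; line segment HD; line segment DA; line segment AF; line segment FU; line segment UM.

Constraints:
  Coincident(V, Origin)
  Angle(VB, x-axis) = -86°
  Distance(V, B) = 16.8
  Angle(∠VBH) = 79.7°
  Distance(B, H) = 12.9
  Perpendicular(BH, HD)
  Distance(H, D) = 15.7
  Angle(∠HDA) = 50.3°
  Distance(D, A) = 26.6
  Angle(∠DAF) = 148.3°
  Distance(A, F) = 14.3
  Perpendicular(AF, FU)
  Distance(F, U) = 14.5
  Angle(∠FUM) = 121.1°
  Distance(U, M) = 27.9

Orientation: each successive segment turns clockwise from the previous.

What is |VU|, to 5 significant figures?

36.025

V is at the origin; VB runs at -86.0° with length 16.8, so B = (1.1719, -16.759). ∠VBH = 79.7° gives BH at 173.70° from the x-axis; with |BH| = 12.9, H = (-11.650, -15.344). BH ⟂ HD, so HD runs at 83.700°; with |HD| = 15.7, D = (-9.9274, 0.26168). ∠HDA = 50.3° gives DA at -46.000° from the x-axis; with |DA| = 26.6, A = (8.5506, -18.873). ∠DAF = 148.3° gives AF at -77.700° from the x-axis; with |AF| = 14.3, F = (11.597, -32.845). The perpendicularity gives FU at right angles to AF, so FU runs at -167.70°; with |FU| = 14.5, U = (-2.5703, -35.933). Then |VU| = |U − V| = 36.025.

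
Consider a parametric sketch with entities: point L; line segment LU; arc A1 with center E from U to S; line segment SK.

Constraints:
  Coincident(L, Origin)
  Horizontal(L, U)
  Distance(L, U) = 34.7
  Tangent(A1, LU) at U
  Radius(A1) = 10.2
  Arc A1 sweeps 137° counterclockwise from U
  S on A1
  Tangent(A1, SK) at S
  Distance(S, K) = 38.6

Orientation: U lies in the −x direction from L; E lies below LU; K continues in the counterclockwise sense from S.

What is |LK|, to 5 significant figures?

45.988

L is at the origin; L and U share the same y with |LU| = 34.7 and U on the −x side, so U = (-34.700, 0.0000). The tangent condition forces EU to be normal to LU, so E = U + (0, -10.2) = (-34.700, -10.200). On A1, U sits at bearing 90° from E; a 137° counterclockwise sweep puts S at bearing 227°, so S = E + 10.2·(cos 227°, sin 227°) = (-41.656, -17.660). The tangent condition forces ES to be normal to SK, so SK runs along (−sin 227°, cos 227°); with |SK| = 38.6, K = (-13.426, -43.985). Then |LK| = |K − L| = 45.988.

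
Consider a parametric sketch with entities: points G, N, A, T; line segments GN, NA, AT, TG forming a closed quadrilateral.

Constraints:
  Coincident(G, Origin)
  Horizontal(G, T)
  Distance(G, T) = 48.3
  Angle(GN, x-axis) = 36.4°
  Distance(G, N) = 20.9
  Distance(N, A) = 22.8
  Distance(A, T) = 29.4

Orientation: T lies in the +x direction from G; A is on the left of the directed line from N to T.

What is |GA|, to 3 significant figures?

43.7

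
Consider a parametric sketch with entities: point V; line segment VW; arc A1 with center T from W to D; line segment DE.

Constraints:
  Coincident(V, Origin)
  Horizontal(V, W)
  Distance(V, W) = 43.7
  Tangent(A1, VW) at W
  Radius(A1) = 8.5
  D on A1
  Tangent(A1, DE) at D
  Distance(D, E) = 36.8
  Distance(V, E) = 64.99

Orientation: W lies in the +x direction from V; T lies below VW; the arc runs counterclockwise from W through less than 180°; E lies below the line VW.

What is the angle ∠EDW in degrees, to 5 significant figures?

126.99°

Checks: |VW| = 43.70 ✓; |TD| = 8.500 ✓; ∠(TD, DE) = 90.00° ✓; |DE| = 36.80 ✓; |VE| = 64.99 ✓.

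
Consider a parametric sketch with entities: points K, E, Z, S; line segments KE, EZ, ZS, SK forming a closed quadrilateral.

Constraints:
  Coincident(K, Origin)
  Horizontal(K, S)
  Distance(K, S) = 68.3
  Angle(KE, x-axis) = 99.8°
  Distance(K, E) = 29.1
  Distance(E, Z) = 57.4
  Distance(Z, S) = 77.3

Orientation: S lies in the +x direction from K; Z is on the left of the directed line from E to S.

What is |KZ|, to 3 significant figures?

78.1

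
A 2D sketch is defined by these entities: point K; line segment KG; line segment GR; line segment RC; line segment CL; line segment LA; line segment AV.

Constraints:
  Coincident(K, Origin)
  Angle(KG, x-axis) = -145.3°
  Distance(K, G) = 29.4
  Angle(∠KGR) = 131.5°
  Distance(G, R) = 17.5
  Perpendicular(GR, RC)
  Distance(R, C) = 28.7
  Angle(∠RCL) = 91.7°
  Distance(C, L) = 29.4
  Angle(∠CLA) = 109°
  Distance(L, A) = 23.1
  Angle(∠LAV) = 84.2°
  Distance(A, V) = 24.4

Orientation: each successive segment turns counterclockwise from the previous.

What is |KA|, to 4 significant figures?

14.07

K is at the origin; KG runs at -145.3° with length 29.4, so G = (-24.17, -16.74). ∠KGR = 131.5° gives GR at -96.80° from the x-axis; with |GR| = 17.5, R = (-26.24, -34.11). GR is perpendicular to RC, so RC runs at -6.800°; with |RC| = 28.7, C = (2.255, -37.51). ∠RCL = 91.7° gives CL at 81.50° from the x-axis; with |CL| = 29.4, L = (6.601, -8.435). ∠CLA = 109.0° gives LA at 152.5° from the x-axis; with |LA| = 23.1, A = (-13.89, 2.232). Then |KA| = |A − K| = 14.07.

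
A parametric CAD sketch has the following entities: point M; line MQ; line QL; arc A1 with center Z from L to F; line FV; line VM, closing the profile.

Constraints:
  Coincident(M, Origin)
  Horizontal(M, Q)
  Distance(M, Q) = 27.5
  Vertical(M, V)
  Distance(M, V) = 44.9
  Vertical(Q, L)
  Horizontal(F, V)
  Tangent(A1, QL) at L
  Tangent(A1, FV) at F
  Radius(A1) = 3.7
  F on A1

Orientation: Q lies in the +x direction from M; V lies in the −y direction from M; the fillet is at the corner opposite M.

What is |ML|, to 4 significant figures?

49.53

M is at the origin; MQ is horizontal with |MQ| = 27.5 and Q on the +x side, so Q = (27.50, 0.000). M and V share the same x with |MV| = 44.9 and V on the −y side, so V = (0.000, -44.90). The virtual corner opposite M is at (27.50, -44.90). The tangent condition forces ZL to be normal to QL and the tangent condition forces ZF to be normal to FV, with radius 3.7, so the center Z sits 3.7 in from both sides at Z = (23.80, -41.20). That places the tangent points at L = (27.50, -41.20) on QL and F = (23.80, -44.90) on FV. Then |ML| = |L − M| = 49.53.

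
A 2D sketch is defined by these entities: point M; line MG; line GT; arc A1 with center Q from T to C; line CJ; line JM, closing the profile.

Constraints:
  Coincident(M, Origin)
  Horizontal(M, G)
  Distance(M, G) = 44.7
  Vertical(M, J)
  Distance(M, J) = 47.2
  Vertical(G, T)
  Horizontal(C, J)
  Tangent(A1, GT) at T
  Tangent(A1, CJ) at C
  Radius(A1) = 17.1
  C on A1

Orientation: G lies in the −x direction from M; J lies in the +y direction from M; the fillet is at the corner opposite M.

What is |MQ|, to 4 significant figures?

40.84

M is at the origin; M and G share the same y with |MG| = 44.7 and G on the −x side, so G = (-44.70, 0.000). MJ is vertical with |MJ| = 47.2 and J on the +y side, so J = (0.000, 47.20). The virtual corner opposite M is at (-44.70, 47.20). Tangency of A1 to GT means the radius QT is perpendicular to GT and tangency of A1 to CJ means the radius QC is perpendicular to CJ, with radius 17.1, so the center Q sits 17.1 in from both sides at Q = (-27.60, 30.10). Then |MQ| = |Q − M| = 40.84.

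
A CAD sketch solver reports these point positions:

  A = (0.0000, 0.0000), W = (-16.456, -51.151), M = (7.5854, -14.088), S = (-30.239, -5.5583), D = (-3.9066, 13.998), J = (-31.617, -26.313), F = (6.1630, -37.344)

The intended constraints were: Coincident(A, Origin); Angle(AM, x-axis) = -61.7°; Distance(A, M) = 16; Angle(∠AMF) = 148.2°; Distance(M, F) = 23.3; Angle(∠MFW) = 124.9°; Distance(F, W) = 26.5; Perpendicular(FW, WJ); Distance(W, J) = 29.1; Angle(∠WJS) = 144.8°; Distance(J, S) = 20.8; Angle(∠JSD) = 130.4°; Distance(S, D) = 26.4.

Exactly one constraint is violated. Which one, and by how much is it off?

Distance(S, D) = 26.4 — off by 6.40.

A = (0.00, 0.00) ✓; AM at -61.70° ✓; |AM| = 16.00 ✓; ∠AMF = 148.2° ✓; |MF| = 23.30 ✓; ∠MFW = 124.9° ✓; |FW| = 26.50 ✓; ∠(FW, WJ) = 90.00° ✓; |WJ| = 29.10 ✓; ∠WJS = 144.8° ✓; |JS| = 20.80 ✓; ∠JSD = 130.4° ✓; |SD| = 32.80 ✗.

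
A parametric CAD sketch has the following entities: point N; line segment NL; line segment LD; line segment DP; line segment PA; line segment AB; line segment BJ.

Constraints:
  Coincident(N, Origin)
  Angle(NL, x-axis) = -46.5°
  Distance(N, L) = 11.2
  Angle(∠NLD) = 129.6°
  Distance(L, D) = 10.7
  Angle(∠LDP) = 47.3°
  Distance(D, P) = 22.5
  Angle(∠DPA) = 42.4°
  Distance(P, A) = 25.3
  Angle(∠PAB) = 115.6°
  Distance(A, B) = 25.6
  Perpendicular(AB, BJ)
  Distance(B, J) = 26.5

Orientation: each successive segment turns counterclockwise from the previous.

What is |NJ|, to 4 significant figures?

37.44

N is at the origin; NL runs at -46.5° with length 11.2, so L = (7.710, -8.124). ∠NLD = 129.6° gives LD at 3.900° from the x-axis; with |LD| = 10.7, D = (18.38, -7.396). ∠LDP = 47.3° gives DP at 136.6° from the x-axis; with |DP| = 22.5, P = (2.037, 8.063). ∠DPA = 42.4° gives PA at -85.80° from the x-axis; with |PA| = 25.3, A = (3.890, -17.17). ∠PAB = 115.6° gives AB at -21.40° from the x-axis; with |AB| = 25.6, B = (27.72, -26.51). The perpendicularity gives BJ at right angles to AB, so BJ runs at 68.60°; with |BJ| = 26.5, J = (37.39, -1.837). Then |NJ| = |J − N| = 37.44.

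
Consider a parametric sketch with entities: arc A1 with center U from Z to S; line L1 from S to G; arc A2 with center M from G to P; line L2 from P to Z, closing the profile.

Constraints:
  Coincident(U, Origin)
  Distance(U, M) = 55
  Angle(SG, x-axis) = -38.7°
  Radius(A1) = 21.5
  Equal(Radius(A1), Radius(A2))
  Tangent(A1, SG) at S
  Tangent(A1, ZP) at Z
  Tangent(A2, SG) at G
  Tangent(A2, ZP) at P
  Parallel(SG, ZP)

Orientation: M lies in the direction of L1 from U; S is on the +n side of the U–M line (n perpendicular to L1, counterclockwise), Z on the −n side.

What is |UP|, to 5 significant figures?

59.053

Tangency of A1 to both parallel lines with radius 21.5 puts S and Z at U ± 21.5·n: S = (13.443, 16.779), Z = (-13.443, -16.779). Equal radii place G and P the same way about M: G = M + 21.5·n = (56.366, -17.609), P = M − 21.5·n = (29.481, -51.168). Then |UP| = |P − U| = 59.053.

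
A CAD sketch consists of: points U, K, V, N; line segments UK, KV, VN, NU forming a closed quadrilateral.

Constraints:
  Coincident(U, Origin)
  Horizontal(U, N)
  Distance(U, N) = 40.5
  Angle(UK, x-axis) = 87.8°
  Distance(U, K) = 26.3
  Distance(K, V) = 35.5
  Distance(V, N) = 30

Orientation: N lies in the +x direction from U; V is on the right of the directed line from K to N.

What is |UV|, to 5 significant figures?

13.796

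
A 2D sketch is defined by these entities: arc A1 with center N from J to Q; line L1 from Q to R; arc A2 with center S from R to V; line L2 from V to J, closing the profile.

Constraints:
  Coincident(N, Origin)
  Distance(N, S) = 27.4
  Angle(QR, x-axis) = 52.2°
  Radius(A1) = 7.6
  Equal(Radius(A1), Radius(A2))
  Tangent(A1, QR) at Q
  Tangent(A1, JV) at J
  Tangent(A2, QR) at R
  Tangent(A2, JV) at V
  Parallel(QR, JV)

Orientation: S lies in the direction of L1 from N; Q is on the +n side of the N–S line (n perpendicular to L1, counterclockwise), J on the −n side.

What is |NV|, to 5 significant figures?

28.434

The slot axis is L1's direction at 52.2°, so u = (cos 52.2°, sin 52.2°) = (0.61291, 0.79016) and n = (−sin 52.2°, cos 52.2°) = (-0.79016, 0.61291). N is at the origin and S lies 27.4 along u from N, so S = 27.4·u = (16.794, 21.650). Tangency of A1 to both parallel lines with radius 7.6 puts Q and J at N ± 7.6·n: Q = (-6.0052, 4.6581), J = (6.0052, -4.6581). Equal radii place R and V the same way about S: R = S + 7.6·n = (10.788, 26.308), V = S − 7.6·n = (22.799, 16.992). Then |NV| = |V − N| = 28.434.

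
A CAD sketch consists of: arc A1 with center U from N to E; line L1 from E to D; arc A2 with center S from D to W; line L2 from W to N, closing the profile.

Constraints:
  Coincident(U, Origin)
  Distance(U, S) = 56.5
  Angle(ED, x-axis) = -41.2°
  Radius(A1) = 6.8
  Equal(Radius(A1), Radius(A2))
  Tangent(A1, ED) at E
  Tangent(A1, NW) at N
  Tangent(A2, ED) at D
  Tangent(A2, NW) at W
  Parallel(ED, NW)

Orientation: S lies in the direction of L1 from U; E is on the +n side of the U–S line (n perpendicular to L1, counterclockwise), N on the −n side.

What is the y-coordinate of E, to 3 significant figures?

5.12

The slot axis is L1's direction at -41.2°, so u = (cos -41.2°, sin -41.2°) = (0.752, -0.659) and n = (−sin -41.2°, cos -41.2°) = (0.659, 0.752). U is at the origin and S lies 56.5 along u from U, so S = 56.5·u = (42.5, -37.2). Tangency of A1 to both parallel lines with radius 6.8 puts E and N at U ± 6.8·n: E = (4.48, 5.12), N = (-4.48, -5.12). So E.y = 5.12.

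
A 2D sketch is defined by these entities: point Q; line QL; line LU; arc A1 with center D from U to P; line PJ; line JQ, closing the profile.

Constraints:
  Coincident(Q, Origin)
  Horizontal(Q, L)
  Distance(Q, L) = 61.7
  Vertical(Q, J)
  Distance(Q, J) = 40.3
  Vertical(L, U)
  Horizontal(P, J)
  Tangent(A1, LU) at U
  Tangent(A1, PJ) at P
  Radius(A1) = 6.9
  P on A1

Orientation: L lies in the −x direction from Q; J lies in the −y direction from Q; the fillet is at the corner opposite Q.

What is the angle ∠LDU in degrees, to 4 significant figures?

78.33°

Q is at the origin; QL is horizontal with |QL| = 61.7 and L on the −x side, so L = (-61.70, 0.000). Q and J share the same x with |QJ| = 40.3 and J on the −y side, so J = (0.000, -40.30). The virtual corner opposite Q is at (-61.70, -40.30). A1 meets LU tangentially, so DU is at right angles to LU and tangency of A1 to PJ means the radius DP is perpendicular to PJ, with radius 6.9, so the center D sits 6.9 in from both sides at D = (-54.80, -33.40). That places the tangent points at U = (-61.70, -33.40) on LU and P = (-54.80, -40.30) on PJ. Then cos ∠LDU = DL·DU / (|DL||DU|), giving 78.33°.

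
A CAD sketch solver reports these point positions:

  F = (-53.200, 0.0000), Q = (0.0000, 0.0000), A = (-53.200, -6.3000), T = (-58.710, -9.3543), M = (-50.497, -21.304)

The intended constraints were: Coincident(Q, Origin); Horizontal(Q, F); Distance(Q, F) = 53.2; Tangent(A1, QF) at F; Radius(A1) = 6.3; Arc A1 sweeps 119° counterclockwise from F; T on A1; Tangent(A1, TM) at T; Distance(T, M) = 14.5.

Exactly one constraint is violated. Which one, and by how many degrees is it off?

Tangent(A1, TM) at T — off by 5.50°.

Q = (0.00, 0.00) ✓; Q.y = 0.00, F.y = 0.00 ✓; |QF| = 53.20 ✓; ∠(AF, FQ) = 90.00° ✓; |AF| = 6.300 ✓; bearing(A→T) − bearing(A→F) = 119.0° ✓; |AT| = 6.300 ✓; ∠(AT, TM) = 84.50° ✗; |TM| = 14.50 ✓.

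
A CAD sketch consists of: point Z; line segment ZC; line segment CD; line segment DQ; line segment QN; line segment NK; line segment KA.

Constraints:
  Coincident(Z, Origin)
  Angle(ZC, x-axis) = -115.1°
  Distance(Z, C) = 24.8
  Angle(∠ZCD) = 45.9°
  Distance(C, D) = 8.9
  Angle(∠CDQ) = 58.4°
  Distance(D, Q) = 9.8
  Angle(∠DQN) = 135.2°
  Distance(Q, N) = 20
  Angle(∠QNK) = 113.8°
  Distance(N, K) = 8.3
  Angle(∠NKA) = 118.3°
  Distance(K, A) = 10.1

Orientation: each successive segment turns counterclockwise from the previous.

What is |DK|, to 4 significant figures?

30.31

∠DQN = 135.2° gives QN at -174.6° from the x-axis; with |QN| = 20.0, N = (-29.59, -15.22). ∠QNK = 113.8° gives NK at -108.4° from the x-axis; with |NK| = 8.3, K = (-32.21, -23.10). Then |DK| = |K − D| = 30.31.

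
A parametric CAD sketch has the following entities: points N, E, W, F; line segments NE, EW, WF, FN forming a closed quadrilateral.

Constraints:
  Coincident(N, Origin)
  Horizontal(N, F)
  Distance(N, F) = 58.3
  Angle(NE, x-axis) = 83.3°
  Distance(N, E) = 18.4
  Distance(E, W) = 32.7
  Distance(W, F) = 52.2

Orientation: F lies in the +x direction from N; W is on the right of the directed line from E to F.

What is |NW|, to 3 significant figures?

16.0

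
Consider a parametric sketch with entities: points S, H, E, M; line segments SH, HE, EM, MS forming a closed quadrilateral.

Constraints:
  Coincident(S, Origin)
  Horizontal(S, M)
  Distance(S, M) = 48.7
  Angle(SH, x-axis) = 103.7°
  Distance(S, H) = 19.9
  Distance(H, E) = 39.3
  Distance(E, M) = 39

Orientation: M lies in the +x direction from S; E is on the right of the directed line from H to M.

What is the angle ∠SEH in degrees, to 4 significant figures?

12.77°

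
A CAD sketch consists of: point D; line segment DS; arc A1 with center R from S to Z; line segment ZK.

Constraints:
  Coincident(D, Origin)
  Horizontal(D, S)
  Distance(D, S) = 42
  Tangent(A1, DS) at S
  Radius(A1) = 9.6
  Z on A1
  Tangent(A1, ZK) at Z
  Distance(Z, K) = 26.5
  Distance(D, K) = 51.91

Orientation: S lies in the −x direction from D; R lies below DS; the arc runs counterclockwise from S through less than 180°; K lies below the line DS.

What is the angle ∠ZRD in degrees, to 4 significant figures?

161.1°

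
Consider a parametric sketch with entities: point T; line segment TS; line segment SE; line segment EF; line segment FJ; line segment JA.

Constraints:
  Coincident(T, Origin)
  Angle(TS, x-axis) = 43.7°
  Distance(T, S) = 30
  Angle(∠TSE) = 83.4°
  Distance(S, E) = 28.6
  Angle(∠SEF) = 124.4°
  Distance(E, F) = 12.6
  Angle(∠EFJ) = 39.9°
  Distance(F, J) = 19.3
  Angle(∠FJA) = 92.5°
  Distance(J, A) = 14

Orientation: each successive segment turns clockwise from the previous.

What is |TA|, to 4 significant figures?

41.82

T is at the origin; TS runs at 43.7° with length 30.0, so S = (21.69, 20.73). ∠TSE = 83.4° gives SE at -52.90° from the x-axis; with |SE| = 28.6, E = (38.94, -2.084). ∠SEF = 124.4° gives EF at -108.5° from the x-axis; with |EF| = 12.6, F = (34.94, -14.03). ∠EFJ = 39.9° gives FJ at 111.4° from the x-axis; with |FJ| = 19.3, J = (27.90, 3.936). ∠FJA = 92.5° gives JA at 23.90° from the x-axis; with |JA| = 14.0, A = (40.70, 9.608). Then |TA| = |A − T| = 41.82.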